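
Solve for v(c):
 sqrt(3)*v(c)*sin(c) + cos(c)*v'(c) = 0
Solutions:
 v(c) = C1*cos(c)^(sqrt(3))


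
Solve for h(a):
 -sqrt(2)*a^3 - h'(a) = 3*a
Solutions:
 h(a) = C1 - sqrt(2)*a^4/4 - 3*a^2/2


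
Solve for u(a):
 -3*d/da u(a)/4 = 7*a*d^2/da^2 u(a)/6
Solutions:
 u(a) = C1 + C2*a^(5/14)


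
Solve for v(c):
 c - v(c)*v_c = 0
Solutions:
 v(c) = -sqrt(C1 + c^2)
 v(c) = sqrt(C1 + c^2)


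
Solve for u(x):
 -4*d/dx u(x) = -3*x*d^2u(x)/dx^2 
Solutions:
 u(x) = C1 + C2*x^(7/3)


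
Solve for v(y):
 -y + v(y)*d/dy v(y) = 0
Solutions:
 v(y) = -sqrt(C1 + y^2)
 v(y) = sqrt(C1 + y^2)


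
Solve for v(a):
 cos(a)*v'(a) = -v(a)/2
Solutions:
 v(a) = C1*(sin(a) - 1)^(1/4)/(sin(a) + 1)^(1/4)


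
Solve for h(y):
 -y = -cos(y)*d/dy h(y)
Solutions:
 h(y) = C1 + Integral(y/cos(y), y)


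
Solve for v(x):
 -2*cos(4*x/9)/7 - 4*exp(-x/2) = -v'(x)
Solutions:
 v(x) = C1 + 9*sin(4*x/9)/14 - 8*exp(-x/2)


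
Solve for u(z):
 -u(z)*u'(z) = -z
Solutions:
 u(z) = -sqrt(C1 + z^2)
 u(z) = sqrt(C1 + z^2)


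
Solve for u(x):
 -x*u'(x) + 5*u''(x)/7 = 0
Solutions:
 u(x) = C1 + C2*erfi(sqrt(70)*x/10)


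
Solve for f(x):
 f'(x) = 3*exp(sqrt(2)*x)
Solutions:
 f(x) = C1 + 3*sqrt(2)*exp(sqrt(2)*x)/2


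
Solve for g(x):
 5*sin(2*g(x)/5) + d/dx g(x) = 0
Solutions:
 5*x + 5*log(cos(2*g(x)/5) - 1)/4 - 5*log(cos(2*g(x)/5) + 1)/4 = C1


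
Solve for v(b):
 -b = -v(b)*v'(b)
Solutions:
 v(b) = -sqrt(C1 + b^2)
 v(b) = sqrt(C1 + b^2)


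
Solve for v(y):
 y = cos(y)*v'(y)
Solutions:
 v(y) = C1 + Integral(y/cos(y), y)


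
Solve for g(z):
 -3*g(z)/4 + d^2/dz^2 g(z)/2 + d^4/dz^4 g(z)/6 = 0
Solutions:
 g(z) = C1*exp(-sqrt(6)*z*sqrt(-1 + sqrt(3))/2) + C2*exp(sqrt(6)*z*sqrt(-1 + sqrt(3))/2) + C3*sin(sqrt(6)*z*sqrt(1 + sqrt(3))/2) + C4*cos(sqrt(6)*z*sqrt(1 + sqrt(3))/2)


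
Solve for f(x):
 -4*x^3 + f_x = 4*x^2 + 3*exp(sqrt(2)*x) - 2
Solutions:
 f(x) = C1 + x^4 + 4*x^3/3 - 2*x + 3*sqrt(2)*exp(sqrt(2)*x)/2


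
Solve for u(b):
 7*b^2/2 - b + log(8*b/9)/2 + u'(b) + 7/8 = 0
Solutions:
 u(b) = C1 - 7*b^3/6 + b^2/2 - b*log(b)/2 - 3*b*log(2)/2 - 3*b/8 + b*log(3)


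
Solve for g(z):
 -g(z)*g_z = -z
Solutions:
 g(z) = -sqrt(C1 + z^2)
 g(z) = sqrt(C1 + z^2)


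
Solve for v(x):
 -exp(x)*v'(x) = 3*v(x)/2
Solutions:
 v(x) = C1*exp(3*exp(-x)/2)


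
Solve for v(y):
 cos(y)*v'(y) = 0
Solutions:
 v(y) = C1


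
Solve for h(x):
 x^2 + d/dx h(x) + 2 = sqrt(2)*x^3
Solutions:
 h(x) = C1 + sqrt(2)*x^4/4 - x^3/3 - 2*x


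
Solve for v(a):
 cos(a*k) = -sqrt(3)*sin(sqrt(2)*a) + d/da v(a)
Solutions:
 v(a) = C1 - sqrt(6)*cos(sqrt(2)*a)/2 + sin(a*k)/k


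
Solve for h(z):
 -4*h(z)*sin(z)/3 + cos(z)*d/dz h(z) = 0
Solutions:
 h(z) = C1/cos(z)^(4/3)


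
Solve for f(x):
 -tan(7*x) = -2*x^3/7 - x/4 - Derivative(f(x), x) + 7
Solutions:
 f(x) = C1 - x^4/14 - x^2/8 + 7*x - log(cos(7*x))/7


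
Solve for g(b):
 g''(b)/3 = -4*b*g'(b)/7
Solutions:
 g(b) = C1 + C2*erf(sqrt(42)*b/7)


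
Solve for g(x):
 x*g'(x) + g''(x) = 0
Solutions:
 g(x) = C1 + C2*erf(sqrt(2)*x/2)


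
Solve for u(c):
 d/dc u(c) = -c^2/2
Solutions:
 u(c) = C1 - c^3/6


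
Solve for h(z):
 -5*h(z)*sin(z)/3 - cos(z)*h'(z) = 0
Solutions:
 h(z) = C1*cos(z)^(5/3)


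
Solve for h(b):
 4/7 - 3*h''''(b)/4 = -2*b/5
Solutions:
 h(b) = C1 + C2*b + C3*b^2 + C4*b^3 + b^5/225 + 2*b^4/63


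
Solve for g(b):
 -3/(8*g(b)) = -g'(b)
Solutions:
 g(b) = -sqrt(C1 + 3*b)/2
 g(b) = sqrt(C1 + 3*b)/2


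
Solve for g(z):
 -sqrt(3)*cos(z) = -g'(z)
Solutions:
 g(z) = C1 + sqrt(3)*sin(z)


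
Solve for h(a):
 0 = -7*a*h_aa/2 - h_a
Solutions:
 h(a) = C1 + C2*a^(5/7)


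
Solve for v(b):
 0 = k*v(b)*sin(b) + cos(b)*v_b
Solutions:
 v(b) = C1*exp(k*log(cos(b)))


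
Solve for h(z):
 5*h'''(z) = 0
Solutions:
 h(z) = C1 + C2*z + C3*z^2


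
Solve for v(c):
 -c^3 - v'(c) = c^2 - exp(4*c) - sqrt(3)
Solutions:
 v(c) = C1 - c^4/4 - c^3/3 + sqrt(3)*c + exp(4*c)/4


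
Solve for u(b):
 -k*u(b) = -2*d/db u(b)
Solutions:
 u(b) = C1*exp(b*k/2)


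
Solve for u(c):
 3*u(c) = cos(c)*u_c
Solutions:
 u(c) = C1*(sin(c) + 1)^(3/2)/(sin(c) - 1)^(3/2)


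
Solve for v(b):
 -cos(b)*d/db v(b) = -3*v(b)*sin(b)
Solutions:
 v(b) = C1/cos(b)^3


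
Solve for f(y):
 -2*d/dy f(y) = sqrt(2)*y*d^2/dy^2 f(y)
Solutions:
 f(y) = C1 + C2*y^(1 - sqrt(2))


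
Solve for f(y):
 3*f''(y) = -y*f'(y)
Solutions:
 f(y) = C1 + C2*erf(sqrt(6)*y/6)


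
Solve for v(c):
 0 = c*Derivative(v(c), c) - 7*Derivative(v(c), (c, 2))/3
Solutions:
 v(c) = C1 + C2*erfi(sqrt(42)*c/14)


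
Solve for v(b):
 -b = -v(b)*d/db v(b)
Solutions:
 v(b) = -sqrt(C1 + b^2)
 v(b) = sqrt(C1 + b^2)


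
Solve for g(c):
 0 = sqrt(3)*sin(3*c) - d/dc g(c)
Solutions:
 g(c) = C1 - sqrt(3)*cos(3*c)/3


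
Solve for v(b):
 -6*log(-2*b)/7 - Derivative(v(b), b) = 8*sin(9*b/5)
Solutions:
 v(b) = C1 - 6*b*log(-b)/7 - 6*b*log(2)/7 + 6*b/7 + 40*cos(9*b/5)/9


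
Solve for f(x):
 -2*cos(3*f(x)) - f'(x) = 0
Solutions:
 f(x) = -asin((C1 + exp(12*x))/(C1 - exp(12*x)))/3 + pi/3
 f(x) = asin((C1 + exp(12*x))/(C1 - exp(12*x)))/3


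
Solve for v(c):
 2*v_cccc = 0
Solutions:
 v(c) = C1 + C2*c + C3*c^2 + C4*c^3


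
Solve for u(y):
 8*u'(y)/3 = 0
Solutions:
 u(y) = C1


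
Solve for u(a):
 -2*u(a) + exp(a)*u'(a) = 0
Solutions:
 u(a) = C1*exp(-2*exp(-a))


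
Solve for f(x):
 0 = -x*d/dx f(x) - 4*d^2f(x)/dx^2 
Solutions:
 f(x) = C1 + C2*erf(sqrt(2)*x/4)


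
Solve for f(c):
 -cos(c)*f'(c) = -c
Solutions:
 f(c) = C1 + Integral(c/cos(c), c)


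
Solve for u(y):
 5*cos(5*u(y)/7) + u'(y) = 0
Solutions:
 5*y - 7*log(sin(5*u(y)/7) - 1)/10 + 7*log(sin(5*u(y)/7) + 1)/10 = C1


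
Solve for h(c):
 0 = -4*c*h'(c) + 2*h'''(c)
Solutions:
 h(c) = C1 + Integral(C2*airyai(2^(1/3)*c) + C3*airybi(2^(1/3)*c), c)


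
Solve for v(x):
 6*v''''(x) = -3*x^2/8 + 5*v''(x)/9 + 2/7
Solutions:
 v(x) = C1 + C2*x + C3*exp(-sqrt(30)*x/18) + C4*exp(sqrt(30)*x/18) + 9*x^4/160 + 4923*x^2/700


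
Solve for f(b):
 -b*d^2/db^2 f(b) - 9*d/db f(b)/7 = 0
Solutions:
 f(b) = C1 + C2/b^(2/7)


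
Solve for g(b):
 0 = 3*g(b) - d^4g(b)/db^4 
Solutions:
 g(b) = C1*exp(-3^(1/4)*b) + C2*exp(3^(1/4)*b) + C3*sin(3^(1/4)*b) + C4*cos(3^(1/4)*b)


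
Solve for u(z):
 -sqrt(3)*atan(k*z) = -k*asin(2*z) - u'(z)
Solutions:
 u(z) = C1 - k*(z*asin(2*z) + sqrt(1 - 4*z^2)/2) + sqrt(3)*Piecewise((z*atan(k*z) - log(k^2*z^2 + 1)/(2*k), Ne(k, 0)), (0, True))


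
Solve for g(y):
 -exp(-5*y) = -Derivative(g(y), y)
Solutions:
 g(y) = C1 - exp(-5*y)/5


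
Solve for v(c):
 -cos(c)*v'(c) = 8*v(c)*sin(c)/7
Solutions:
 v(c) = C1*cos(c)^(8/7)


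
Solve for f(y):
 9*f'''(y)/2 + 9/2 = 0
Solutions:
 f(y) = C1 + C2*y + C3*y^2 - y^3/6


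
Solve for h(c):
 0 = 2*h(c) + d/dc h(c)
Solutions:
 h(c) = C1*exp(-2*c)


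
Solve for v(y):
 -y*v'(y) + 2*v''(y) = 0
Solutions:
 v(y) = C1 + C2*erfi(y/2)


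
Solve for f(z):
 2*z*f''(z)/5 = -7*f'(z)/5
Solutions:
 f(z) = C1 + C2/z^(5/2)


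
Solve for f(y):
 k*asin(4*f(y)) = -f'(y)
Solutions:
 Integral(1/asin(4*_y), (_y, f(y))) = C1 - k*y


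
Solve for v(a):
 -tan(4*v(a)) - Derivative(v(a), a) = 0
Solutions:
 v(a) = -asin(C1*exp(-4*a))/4 + pi/4
 v(a) = asin(C1*exp(-4*a))/4


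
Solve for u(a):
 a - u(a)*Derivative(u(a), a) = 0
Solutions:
 u(a) = -sqrt(C1 + a^2)
 u(a) = sqrt(C1 + a^2)


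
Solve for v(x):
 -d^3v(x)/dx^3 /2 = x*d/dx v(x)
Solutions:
 v(x) = C1 + Integral(C2*airyai(-2^(1/3)*x) + C3*airybi(-2^(1/3)*x), x)


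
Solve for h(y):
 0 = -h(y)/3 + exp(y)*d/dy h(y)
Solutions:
 h(y) = C1*exp(-exp(-y)/3)


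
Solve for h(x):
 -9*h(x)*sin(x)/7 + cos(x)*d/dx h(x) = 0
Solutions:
 h(x) = C1/cos(x)^(9/7)


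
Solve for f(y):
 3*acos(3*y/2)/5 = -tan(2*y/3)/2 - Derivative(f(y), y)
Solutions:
 f(y) = C1 - 3*y*acos(3*y/2)/5 + sqrt(4 - 9*y^2)/5 + 3*log(cos(2*y/3))/4


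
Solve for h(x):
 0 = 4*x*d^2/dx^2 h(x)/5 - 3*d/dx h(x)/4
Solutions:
 h(x) = C1 + C2*x^(31/16)


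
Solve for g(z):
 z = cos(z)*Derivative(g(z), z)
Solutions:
 g(z) = C1 + Integral(z/cos(z), z)


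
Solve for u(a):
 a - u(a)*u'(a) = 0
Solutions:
 u(a) = -sqrt(C1 + a^2)
 u(a) = sqrt(C1 + a^2)


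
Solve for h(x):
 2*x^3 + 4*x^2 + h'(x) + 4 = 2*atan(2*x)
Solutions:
 h(x) = C1 - x^4/2 - 4*x^3/3 + 2*x*atan(2*x) - 4*x - log(4*x^2 + 1)/2


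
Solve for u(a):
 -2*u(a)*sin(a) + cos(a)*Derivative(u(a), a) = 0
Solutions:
 u(a) = C1/cos(a)^2


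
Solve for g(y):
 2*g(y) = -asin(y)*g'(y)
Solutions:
 g(y) = C1*exp(-2*Integral(1/asin(y), y))


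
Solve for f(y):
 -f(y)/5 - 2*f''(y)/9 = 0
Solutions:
 f(y) = C1*sin(3*sqrt(10)*y/10) + C2*cos(3*sqrt(10)*y/10)


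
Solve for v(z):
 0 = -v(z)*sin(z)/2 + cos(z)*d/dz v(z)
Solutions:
 v(z) = C1/sqrt(cos(z))


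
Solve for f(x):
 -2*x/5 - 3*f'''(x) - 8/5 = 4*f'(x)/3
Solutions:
 f(x) = C1 + C2*sin(2*x/3) + C3*cos(2*x/3) - 3*x^2/20 - 6*x/5


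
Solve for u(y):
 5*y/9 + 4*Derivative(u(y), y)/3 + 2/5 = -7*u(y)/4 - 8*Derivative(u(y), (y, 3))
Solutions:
 u(y) = C1*exp(-y*(-(189 + sqrt(36233))^(1/3) + 8/(189 + sqrt(36233))^(1/3))/24)*sin(sqrt(3)*y*(8/(189 + sqrt(36233))^(1/3) + (189 + sqrt(36233))^(1/3))/24) + C2*exp(-y*(-(189 + sqrt(36233))^(1/3) + 8/(189 + sqrt(36233))^(1/3))/24)*cos(sqrt(3)*y*(8/(189 + sqrt(36233))^(1/3) + (189 + sqrt(36233))^(1/3))/24) + C3*exp(y*(-(189 + sqrt(36233))^(1/3) + 8/(189 + sqrt(36233))^(1/3))/12) - 20*y/63 + 88/6615


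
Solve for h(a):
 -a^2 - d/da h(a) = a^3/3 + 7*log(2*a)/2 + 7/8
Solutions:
 h(a) = C1 - a^4/12 - a^3/3 - 7*a*log(a)/2 - 7*a*log(2)/2 + 21*a/8


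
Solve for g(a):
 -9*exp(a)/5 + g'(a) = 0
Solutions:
 g(a) = C1 + 9*exp(a)/5


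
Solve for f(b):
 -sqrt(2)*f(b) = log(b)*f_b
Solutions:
 f(b) = C1*exp(-sqrt(2)*li(b))


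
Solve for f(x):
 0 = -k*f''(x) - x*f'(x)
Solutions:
 f(x) = C1 + C2*sqrt(k)*erf(sqrt(2)*x*sqrt(1/k)/2)


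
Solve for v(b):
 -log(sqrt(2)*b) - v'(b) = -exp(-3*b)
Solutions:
 v(b) = C1 - b*log(b) + b*(1 - log(2)/2) - exp(-3*b)/3


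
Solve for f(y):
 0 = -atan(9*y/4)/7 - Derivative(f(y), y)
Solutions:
 f(y) = C1 - y*atan(9*y/4)/7 + 2*log(81*y^2 + 16)/63


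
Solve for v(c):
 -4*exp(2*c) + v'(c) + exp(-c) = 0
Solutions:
 v(c) = C1 + 2*exp(2*c) + exp(-c)


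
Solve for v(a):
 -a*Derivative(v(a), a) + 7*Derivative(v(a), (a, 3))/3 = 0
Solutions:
 v(a) = C1 + Integral(C2*airyai(3^(1/3)*7^(2/3)*a/7) + C3*airybi(3^(1/3)*7^(2/3)*a/7), a)


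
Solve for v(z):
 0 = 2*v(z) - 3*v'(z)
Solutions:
 v(z) = C1*exp(2*z/3)


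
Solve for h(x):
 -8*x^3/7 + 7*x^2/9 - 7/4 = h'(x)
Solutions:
 h(x) = C1 - 2*x^4/7 + 7*x^3/27 - 7*x/4


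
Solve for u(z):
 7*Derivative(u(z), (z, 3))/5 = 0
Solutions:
 u(z) = C1 + C2*z + C3*z^2


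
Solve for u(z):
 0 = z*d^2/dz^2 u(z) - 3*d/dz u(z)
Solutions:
 u(z) = C1 + C2*z^4


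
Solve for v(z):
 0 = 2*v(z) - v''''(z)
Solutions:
 v(z) = C1*exp(-2^(1/4)*z) + C2*exp(2^(1/4)*z) + C3*sin(2^(1/4)*z) + C4*cos(2^(1/4)*z)


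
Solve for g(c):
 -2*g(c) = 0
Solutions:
 g(c) = 0


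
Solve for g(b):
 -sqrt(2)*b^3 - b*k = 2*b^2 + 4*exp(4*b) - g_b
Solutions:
 g(b) = C1 + sqrt(2)*b^4/4 + 2*b^3/3 + b^2*k/2 + exp(4*b)


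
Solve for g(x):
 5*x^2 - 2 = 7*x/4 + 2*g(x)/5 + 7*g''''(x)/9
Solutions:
 g(x) = 25*x^2/2 - 35*x/8 + (C1*sin(sqrt(3)*70^(3/4)*x/70) + C2*cos(sqrt(3)*70^(3/4)*x/70))*exp(-sqrt(3)*70^(3/4)*x/70) + (C3*sin(sqrt(3)*70^(3/4)*x/70) + C4*cos(sqrt(3)*70^(3/4)*x/70))*exp(sqrt(3)*70^(3/4)*x/70) - 5


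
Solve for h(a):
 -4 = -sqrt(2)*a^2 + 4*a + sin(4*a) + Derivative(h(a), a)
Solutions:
 h(a) = C1 + sqrt(2)*a^3/3 - 2*a^2 - 4*a + cos(4*a)/4


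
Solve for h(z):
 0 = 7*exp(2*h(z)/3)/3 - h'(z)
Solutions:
 h(z) = 3*log(-sqrt(-1/(C1 + 7*z))) - 3*log(2)/2 + 3*log(3)
 h(z) = 3*log(-1/(C1 + 7*z))/2 - 3*log(2)/2 + 3*log(3)


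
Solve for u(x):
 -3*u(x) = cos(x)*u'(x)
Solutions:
 u(x) = C1*(sin(x) - 1)^(3/2)/(sin(x) + 1)^(3/2)


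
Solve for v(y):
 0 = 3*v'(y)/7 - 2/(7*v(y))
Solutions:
 v(y) = -sqrt(C1 + 12*y)/3
 v(y) = sqrt(C1 + 12*y)/3


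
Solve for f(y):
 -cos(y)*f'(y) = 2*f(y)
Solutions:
 f(y) = C1*(sin(y) - 1)/(sin(y) + 1)


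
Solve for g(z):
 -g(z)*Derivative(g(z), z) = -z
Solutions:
 g(z) = -sqrt(C1 + z^2)
 g(z) = sqrt(C1 + z^2)


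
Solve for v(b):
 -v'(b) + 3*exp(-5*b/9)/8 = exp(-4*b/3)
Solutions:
 v(b) = C1 + 3*exp(-4*b/3)/4 - 27*exp(-5*b/9)/40


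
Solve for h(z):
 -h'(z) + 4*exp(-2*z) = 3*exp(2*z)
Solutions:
 h(z) = C1 - 3*exp(2*z)/2 - 2*exp(-2*z)


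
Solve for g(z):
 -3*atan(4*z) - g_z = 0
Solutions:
 g(z) = C1 - 3*z*atan(4*z) + 3*log(16*z^2 + 1)/8


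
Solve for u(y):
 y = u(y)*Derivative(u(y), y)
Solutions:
 u(y) = -sqrt(C1 + y^2)
 u(y) = sqrt(C1 + y^2)


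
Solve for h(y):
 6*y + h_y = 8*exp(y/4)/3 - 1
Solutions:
 h(y) = C1 - 3*y^2 - y + 32*exp(y/4)/3


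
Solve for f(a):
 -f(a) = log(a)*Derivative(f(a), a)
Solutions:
 f(a) = C1*exp(-li(a))


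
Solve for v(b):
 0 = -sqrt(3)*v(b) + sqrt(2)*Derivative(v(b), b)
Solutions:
 v(b) = C1*exp(sqrt(6)*b/2)


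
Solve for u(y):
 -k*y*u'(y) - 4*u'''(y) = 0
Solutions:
 u(y) = C1 + Integral(C2*airyai(2^(1/3)*y*(-k)^(1/3)/2) + C3*airybi(2^(1/3)*y*(-k)^(1/3)/2), y)


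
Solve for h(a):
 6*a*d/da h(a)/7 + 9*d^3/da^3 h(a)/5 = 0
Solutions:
 h(a) = C1 + Integral(C2*airyai(-10^(1/3)*21^(2/3)*a/21) + C3*airybi(-10^(1/3)*21^(2/3)*a/21), a)


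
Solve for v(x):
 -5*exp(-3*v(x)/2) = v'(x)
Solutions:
 v(x) = 2*log(C1 - 15*x/2)/3
 v(x) = 2*log(2^(2/3)*(-3^(1/3) - 3^(5/6)*I)*(C1 - 5*x)^(1/3)/4)
 v(x) = 2*log(2^(2/3)*(-3^(1/3) + 3^(5/6)*I)*(C1 - 5*x)^(1/3)/4)


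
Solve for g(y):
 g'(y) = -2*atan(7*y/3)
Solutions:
 g(y) = C1 - 2*y*atan(7*y/3) + 3*log(49*y^2 + 9)/7


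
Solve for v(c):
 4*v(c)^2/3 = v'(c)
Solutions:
 v(c) = -3/(C1 + 4*c)


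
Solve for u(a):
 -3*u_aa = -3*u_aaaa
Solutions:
 u(a) = C1 + C2*a + C3*exp(-a) + C4*exp(a)


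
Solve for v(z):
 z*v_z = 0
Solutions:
 v(z) = C1


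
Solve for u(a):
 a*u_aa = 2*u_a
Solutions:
 u(a) = C1 + C2*a^3


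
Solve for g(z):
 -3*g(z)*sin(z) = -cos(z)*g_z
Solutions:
 g(z) = C1/cos(z)^3


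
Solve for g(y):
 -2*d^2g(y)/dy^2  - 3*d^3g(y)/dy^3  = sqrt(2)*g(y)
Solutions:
 g(y) = C1*exp(y*(-8 + 8*2^(1/3)/(16 + 243*sqrt(2) + sqrt(-256 + (16 + 243*sqrt(2))^2))^(1/3) + 2^(2/3)*(16 + 243*sqrt(2) + sqrt(-256 + (16 + 243*sqrt(2))^2))^(1/3))/36)*sin(2^(1/3)*sqrt(3)*y*(-2^(1/3)*(16 + 243*sqrt(2) + 27*sqrt(-256/729 + (16/27 + 9*sqrt(2))^2))^(1/3) + 8/(16 + 243*sqrt(2) + 27*sqrt(-256/729 + (16/27 + 9*sqrt(2))^2))^(1/3))/36) + C2*exp(y*(-8 + 8*2^(1/3)/(16 + 243*sqrt(2) + sqrt(-256 + (16 + 243*sqrt(2))^2))^(1/3) + 2^(2/3)*(16 + 243*sqrt(2) + sqrt(-256 + (16 + 243*sqrt(2))^2))^(1/3))/36)*cos(2^(1/3)*sqrt(3)*y*(-2^(1/3)*(16 + 243*sqrt(2) + 27*sqrt(-256/729 + (16/27 + 9*sqrt(2))^2))^(1/3) + 8/(16 + 243*sqrt(2) + 27*sqrt(-256/729 + (16/27 + 9*sqrt(2))^2))^(1/3))/36) + C3*exp(-y*(8*2^(1/3)/(16 + 243*sqrt(2) + sqrt(-256 + (16 + 243*sqrt(2))^2))^(1/3) + 4 + 2^(2/3)*(16 + 243*sqrt(2) + sqrt(-256 + (16 + 243*sqrt(2))^2))^(1/3))/18)


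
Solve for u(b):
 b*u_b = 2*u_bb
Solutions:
 u(b) = C1 + C2*erfi(b/2)


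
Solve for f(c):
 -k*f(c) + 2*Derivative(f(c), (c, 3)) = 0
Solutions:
 f(c) = C1*exp(2^(2/3)*c*k^(1/3)/2) + C2*exp(2^(2/3)*c*k^(1/3)*(-1 + sqrt(3)*I)/4) + C3*exp(-2^(2/3)*c*k^(1/3)*(1 + sqrt(3)*I)/4)


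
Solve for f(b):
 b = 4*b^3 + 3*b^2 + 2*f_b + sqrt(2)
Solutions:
 f(b) = C1 - b^4/2 - b^3/2 + b^2/4 - sqrt(2)*b/2


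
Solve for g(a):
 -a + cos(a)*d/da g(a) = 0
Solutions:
 g(a) = C1 + Integral(a/cos(a), a)


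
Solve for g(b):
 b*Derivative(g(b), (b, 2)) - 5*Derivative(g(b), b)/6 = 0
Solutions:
 g(b) = C1 + C2*b^(11/6)


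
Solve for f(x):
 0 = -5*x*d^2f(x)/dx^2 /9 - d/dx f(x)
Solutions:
 f(x) = C1 + C2/x^(4/5)


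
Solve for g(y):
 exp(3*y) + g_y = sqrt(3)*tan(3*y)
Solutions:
 g(y) = C1 - exp(3*y)/3 - sqrt(3)*log(cos(3*y))/3


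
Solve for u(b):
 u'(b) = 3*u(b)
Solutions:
 u(b) = C1*exp(3*b)


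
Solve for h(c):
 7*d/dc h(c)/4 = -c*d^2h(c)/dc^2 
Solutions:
 h(c) = C1 + C2/c^(3/4)


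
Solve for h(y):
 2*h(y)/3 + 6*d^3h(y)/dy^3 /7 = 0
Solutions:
 h(y) = C3*exp(-21^(1/3)*y/3) + (C1*sin(3^(5/6)*7^(1/3)*y/6) + C2*cos(3^(5/6)*7^(1/3)*y/6))*exp(21^(1/3)*y/6)


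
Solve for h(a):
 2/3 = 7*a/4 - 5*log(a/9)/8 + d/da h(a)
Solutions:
 h(a) = C1 - 7*a^2/8 + 5*a*log(a)/8 - 5*a*log(3)/4 + a/24


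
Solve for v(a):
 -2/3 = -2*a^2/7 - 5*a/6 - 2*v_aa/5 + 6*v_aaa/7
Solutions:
 v(a) = C1 + C2*a + C3*exp(7*a/15) - 5*a^4/84 - 3025*a^3/3528 - 38515*a^2/8232


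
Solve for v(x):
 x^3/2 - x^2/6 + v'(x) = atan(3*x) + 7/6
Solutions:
 v(x) = C1 - x^4/8 + x^3/18 + x*atan(3*x) + 7*x/6 - log(9*x^2 + 1)/6


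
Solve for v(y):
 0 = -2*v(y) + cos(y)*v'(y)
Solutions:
 v(y) = C1*(sin(y) + 1)/(sin(y) - 1)


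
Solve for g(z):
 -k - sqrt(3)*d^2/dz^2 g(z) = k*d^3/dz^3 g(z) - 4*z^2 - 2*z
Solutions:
 g(z) = C1 + C2*z + C3*exp(-sqrt(3)*z/k) + k*z^2*(8*sqrt(3)*k - 6 - 3*sqrt(3))/18 + sqrt(3)*z^4/9 + z^3*(-4*k + sqrt(3))/9


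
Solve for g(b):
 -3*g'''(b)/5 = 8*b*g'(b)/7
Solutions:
 g(b) = C1 + Integral(C2*airyai(-2*21^(2/3)*5^(1/3)*b/21) + C3*airybi(-2*21^(2/3)*5^(1/3)*b/21), b)


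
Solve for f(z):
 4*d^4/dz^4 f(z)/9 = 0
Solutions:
 f(z) = C1 + C2*z + C3*z^2 + C4*z^3


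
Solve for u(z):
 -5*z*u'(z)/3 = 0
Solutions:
 u(z) = C1


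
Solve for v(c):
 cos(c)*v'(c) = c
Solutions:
 v(c) = C1 + Integral(c/cos(c), c)


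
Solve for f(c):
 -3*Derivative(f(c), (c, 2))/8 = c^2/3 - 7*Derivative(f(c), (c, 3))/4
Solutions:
 f(c) = C1 + C2*c + C3*exp(3*c/14) - 2*c^4/27 - 112*c^3/81 - 1568*c^2/81


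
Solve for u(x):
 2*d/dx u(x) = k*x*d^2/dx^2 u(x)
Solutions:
 u(x) = C1 + x^(((re(k) + 2)*re(k) + im(k)^2)/(re(k)^2 + im(k)^2))*(C2*sin(2*log(x)*Abs(im(k))/(re(k)^2 + im(k)^2)) + C3*cos(2*log(x)*im(k)/(re(k)^2 + im(k)^2)))


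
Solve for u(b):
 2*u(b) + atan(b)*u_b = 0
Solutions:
 u(b) = C1*exp(-2*Integral(1/atan(b), b))


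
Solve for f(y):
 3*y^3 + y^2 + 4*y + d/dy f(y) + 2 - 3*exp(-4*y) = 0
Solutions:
 f(y) = C1 - 3*y^4/4 - y^3/3 - 2*y^2 - 2*y - 3*exp(-4*y)/4


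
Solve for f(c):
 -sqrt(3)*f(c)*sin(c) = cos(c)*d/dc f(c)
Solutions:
 f(c) = C1*cos(c)^(sqrt(3))


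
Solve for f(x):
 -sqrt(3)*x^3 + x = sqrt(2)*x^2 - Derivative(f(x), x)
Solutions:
 f(x) = C1 + sqrt(3)*x^4/4 + sqrt(2)*x^3/3 - x^2/2


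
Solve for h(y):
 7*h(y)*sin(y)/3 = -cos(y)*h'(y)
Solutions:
 h(y) = C1*cos(y)^(7/3)


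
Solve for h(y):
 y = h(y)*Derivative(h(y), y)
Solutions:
 h(y) = -sqrt(C1 + y^2)
 h(y) = sqrt(C1 + y^2)


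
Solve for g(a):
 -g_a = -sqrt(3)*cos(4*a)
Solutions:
 g(a) = C1 + sqrt(3)*sin(4*a)/4


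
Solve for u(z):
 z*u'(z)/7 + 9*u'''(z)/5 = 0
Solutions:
 u(z) = C1 + Integral(C2*airyai(-735^(1/3)*z/21) + C3*airybi(-735^(1/3)*z/21), z)


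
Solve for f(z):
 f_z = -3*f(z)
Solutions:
 f(z) = C1*exp(-3*z)


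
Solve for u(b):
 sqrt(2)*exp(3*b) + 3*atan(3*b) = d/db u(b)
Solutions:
 u(b) = C1 + 3*b*atan(3*b) + sqrt(2)*exp(3*b)/3 - log(9*b^2 + 1)/2


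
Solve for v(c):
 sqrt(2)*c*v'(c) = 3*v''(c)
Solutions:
 v(c) = C1 + C2*erfi(2^(3/4)*sqrt(3)*c/6)


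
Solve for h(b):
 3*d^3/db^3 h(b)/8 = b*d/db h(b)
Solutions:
 h(b) = C1 + Integral(C2*airyai(2*3^(2/3)*b/3) + C3*airybi(2*3^(2/3)*b/3), b)


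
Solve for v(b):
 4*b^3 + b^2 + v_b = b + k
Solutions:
 v(b) = C1 - b^4 - b^3/3 + b^2/2 + b*k


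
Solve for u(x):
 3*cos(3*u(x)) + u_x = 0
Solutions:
 u(x) = -asin((C1 + exp(18*x))/(C1 - exp(18*x)))/3 + pi/3
 u(x) = asin((C1 + exp(18*x))/(C1 - exp(18*x)))/3


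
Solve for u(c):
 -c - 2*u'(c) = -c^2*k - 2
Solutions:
 u(c) = C1 + c^3*k/6 - c^2/4 + c


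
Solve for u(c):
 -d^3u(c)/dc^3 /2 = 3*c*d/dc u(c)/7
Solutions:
 u(c) = C1 + Integral(C2*airyai(-6^(1/3)*7^(2/3)*c/7) + C3*airybi(-6^(1/3)*7^(2/3)*c/7), c)


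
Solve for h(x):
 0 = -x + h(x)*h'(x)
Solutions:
 h(x) = -sqrt(C1 + x^2)
 h(x) = sqrt(C1 + x^2)


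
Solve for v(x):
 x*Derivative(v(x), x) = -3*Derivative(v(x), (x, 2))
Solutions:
 v(x) = C1 + C2*erf(sqrt(6)*x/6)


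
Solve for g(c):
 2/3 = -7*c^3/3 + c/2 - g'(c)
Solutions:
 g(c) = C1 - 7*c^4/12 + c^2/4 - 2*c/3


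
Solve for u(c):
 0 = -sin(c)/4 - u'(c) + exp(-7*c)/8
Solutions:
 u(c) = C1 + cos(c)/4 - exp(-7*c)/56


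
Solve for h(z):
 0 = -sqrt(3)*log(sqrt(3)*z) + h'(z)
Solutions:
 h(z) = C1 + sqrt(3)*z*log(z) - sqrt(3)*z + sqrt(3)*z*log(3)/2


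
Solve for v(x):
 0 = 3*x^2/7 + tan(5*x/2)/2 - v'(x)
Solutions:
 v(x) = C1 + x^3/7 - log(cos(5*x/2))/5


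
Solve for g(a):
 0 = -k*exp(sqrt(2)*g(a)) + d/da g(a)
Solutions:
 g(a) = sqrt(2)*(2*log(-1/(C1 + a*k)) - log(2))/4


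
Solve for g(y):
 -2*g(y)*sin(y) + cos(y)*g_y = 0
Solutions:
 g(y) = C1/cos(y)^2


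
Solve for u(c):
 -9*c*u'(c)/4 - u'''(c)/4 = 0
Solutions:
 u(c) = C1 + Integral(C2*airyai(-3^(2/3)*c) + C3*airybi(-3^(2/3)*c), c)


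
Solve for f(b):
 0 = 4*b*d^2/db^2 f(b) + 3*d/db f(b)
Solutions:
 f(b) = C1 + C2*b^(1/4)


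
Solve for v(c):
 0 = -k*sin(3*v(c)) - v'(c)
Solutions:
 v(c) = -acos((-C1 - exp(6*c*k))/(C1 - exp(6*c*k)))/3 + 2*pi/3
 v(c) = acos((-C1 - exp(6*c*k))/(C1 - exp(6*c*k)))/3


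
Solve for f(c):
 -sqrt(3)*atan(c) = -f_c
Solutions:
 f(c) = C1 + sqrt(3)*(c*atan(c) - log(c^2 + 1)/2)


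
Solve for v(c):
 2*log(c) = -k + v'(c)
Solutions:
 v(c) = C1 + c*k + 2*c*log(c) - 2*c


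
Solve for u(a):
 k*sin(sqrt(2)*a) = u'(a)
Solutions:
 u(a) = C1 - sqrt(2)*k*cos(sqrt(2)*a)/2


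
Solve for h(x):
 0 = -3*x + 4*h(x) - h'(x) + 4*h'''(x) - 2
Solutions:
 h(x) = C1*exp(3^(1/3)*x*(3^(1/3)/(sqrt(1293) + 36)^(1/3) + (sqrt(1293) + 36)^(1/3))/12)*sin(3^(1/6)*x*(-3^(2/3)*(sqrt(1293) + 36)^(1/3) + 3/(sqrt(1293) + 36)^(1/3))/12) + C2*exp(3^(1/3)*x*(3^(1/3)/(sqrt(1293) + 36)^(1/3) + (sqrt(1293) + 36)^(1/3))/12)*cos(3^(1/6)*x*(-3^(2/3)*(sqrt(1293) + 36)^(1/3) + 3/(sqrt(1293) + 36)^(1/3))/12) + C3*exp(-3^(1/3)*x*(3^(1/3)/(sqrt(1293) + 36)^(1/3) + (sqrt(1293) + 36)^(1/3))/6) + 3*x/4 + 11/16


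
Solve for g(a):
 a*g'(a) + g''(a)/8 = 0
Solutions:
 g(a) = C1 + C2*erf(2*a)


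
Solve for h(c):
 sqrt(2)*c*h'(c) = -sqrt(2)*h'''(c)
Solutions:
 h(c) = C1 + Integral(C2*airyai(-c) + C3*airybi(-c), c)


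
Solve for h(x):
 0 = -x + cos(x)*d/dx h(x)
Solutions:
 h(x) = C1 + Integral(x/cos(x), x)


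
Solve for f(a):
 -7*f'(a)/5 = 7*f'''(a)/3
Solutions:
 f(a) = C1 + C2*sin(sqrt(15)*a/5) + C3*cos(sqrt(15)*a/5)


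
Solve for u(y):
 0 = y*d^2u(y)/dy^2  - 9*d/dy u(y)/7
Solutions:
 u(y) = C1 + C2*y^(16/7)


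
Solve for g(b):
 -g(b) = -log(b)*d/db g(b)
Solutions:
 g(b) = C1*exp(li(b))


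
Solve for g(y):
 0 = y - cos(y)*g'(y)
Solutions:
 g(y) = C1 + Integral(y/cos(y), y)


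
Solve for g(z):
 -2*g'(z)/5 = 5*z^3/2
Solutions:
 g(z) = C1 - 25*z^4/16


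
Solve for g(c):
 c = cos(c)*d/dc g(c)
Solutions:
 g(c) = C1 + Integral(c/cos(c), c)


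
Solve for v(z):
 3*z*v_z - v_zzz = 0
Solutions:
 v(z) = C1 + Integral(C2*airyai(3^(1/3)*z) + C3*airybi(3^(1/3)*z), z)


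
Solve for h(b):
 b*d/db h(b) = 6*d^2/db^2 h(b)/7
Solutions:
 h(b) = C1 + C2*erfi(sqrt(21)*b/6)


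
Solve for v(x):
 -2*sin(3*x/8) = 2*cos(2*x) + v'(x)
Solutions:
 v(x) = C1 - sin(2*x) + 16*cos(3*x/8)/3


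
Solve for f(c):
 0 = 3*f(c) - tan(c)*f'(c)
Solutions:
 f(c) = C1*sin(c)^3


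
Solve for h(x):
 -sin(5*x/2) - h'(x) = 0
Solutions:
 h(x) = C1 + 2*cos(5*x/2)/5


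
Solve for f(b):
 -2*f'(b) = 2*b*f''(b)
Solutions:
 f(b) = C1 + C2*log(b)


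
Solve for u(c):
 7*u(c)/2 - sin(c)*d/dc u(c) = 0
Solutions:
 u(c) = C1*(cos(c) - 1)^(7/4)/(cos(c) + 1)^(7/4)


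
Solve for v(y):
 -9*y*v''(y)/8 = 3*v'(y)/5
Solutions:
 v(y) = C1 + C2*y^(7/15)


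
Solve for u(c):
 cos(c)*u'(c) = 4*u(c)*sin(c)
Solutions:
 u(c) = C1/cos(c)^4


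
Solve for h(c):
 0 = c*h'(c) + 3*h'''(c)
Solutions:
 h(c) = C1 + Integral(C2*airyai(-3^(2/3)*c/3) + C3*airybi(-3^(2/3)*c/3), c)


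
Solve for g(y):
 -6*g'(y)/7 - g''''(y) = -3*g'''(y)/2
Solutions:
 g(y) = C1 + C2*exp(y*(7*7^(1/3)/(4*sqrt(15) + 17)^(1/3) + 7^(2/3)*(4*sqrt(15) + 17)^(1/3) + 14)/28)*sin(sqrt(3)*7^(1/3)*y*(-7^(1/3)*(4*sqrt(15) + 17)^(1/3) + 7/(4*sqrt(15) + 17)^(1/3))/28) + C3*exp(y*(7*7^(1/3)/(4*sqrt(15) + 17)^(1/3) + 7^(2/3)*(4*sqrt(15) + 17)^(1/3) + 14)/28)*cos(sqrt(3)*7^(1/3)*y*(-7^(1/3)*(4*sqrt(15) + 17)^(1/3) + 7/(4*sqrt(15) + 17)^(1/3))/28) + C4*exp(y*(-7^(2/3)*(4*sqrt(15) + 17)^(1/3) - 7*7^(1/3)/(4*sqrt(15) + 17)^(1/3) + 7)/14)


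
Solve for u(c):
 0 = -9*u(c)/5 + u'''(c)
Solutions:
 u(c) = C3*exp(15^(2/3)*c/5) + (C1*sin(3*3^(1/6)*5^(2/3)*c/10) + C2*cos(3*3^(1/6)*5^(2/3)*c/10))*exp(-15^(2/3)*c/10)


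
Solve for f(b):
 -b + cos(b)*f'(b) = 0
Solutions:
 f(b) = C1 + Integral(b/cos(b), b)


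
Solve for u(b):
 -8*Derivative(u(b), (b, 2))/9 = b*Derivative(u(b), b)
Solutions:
 u(b) = C1 + C2*erf(3*b/4)


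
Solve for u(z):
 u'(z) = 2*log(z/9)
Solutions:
 u(z) = C1 + 2*z*log(z) - z*log(81) - 2*z


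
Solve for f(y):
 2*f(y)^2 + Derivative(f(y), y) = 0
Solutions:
 f(y) = 1/(C1 + 2*y)


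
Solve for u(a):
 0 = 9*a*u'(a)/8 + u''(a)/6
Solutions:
 u(a) = C1 + C2*erf(3*sqrt(6)*a/4)


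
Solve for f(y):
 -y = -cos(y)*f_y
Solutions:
 f(y) = C1 + Integral(y/cos(y), y)


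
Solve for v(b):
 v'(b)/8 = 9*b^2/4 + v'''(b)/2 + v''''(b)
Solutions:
 v(b) = C1 + C2*exp(-b*(2*2^(1/3)/(3*sqrt(69) + 25)^(1/3) + 4 + 2^(2/3)*(3*sqrt(69) + 25)^(1/3))/24)*sin(2^(1/3)*sqrt(3)*b*(-2^(1/3)*(3*sqrt(69) + 25)^(1/3) + 2/(3*sqrt(69) + 25)^(1/3))/24) + C3*exp(-b*(2*2^(1/3)/(3*sqrt(69) + 25)^(1/3) + 4 + 2^(2/3)*(3*sqrt(69) + 25)^(1/3))/24)*cos(2^(1/3)*sqrt(3)*b*(-2^(1/3)*(3*sqrt(69) + 25)^(1/3) + 2/(3*sqrt(69) + 25)^(1/3))/24) + C4*exp(b*(-2 + 2*2^(1/3)/(3*sqrt(69) + 25)^(1/3) + 2^(2/3)*(3*sqrt(69) + 25)^(1/3))/12) + 6*b^3 + 144*b


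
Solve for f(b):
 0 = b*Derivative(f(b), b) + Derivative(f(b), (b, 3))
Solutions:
 f(b) = C1 + Integral(C2*airyai(-b) + C3*airybi(-b), b)


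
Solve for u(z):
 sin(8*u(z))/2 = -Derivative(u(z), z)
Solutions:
 u(z) = -acos((-C1 - exp(8*z))/(C1 - exp(8*z)))/8 + pi/4
 u(z) = acos((-C1 - exp(8*z))/(C1 - exp(8*z)))/8


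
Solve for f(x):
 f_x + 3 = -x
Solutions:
 f(x) = C1 - x^2/2 - 3*x


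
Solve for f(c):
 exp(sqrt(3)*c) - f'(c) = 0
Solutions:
 f(c) = C1 + sqrt(3)*exp(sqrt(3)*c)/3


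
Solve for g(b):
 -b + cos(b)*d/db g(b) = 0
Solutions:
 g(b) = C1 + Integral(b/cos(b), b)


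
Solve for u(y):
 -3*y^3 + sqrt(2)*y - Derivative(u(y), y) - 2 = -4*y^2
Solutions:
 u(y) = C1 - 3*y^4/4 + 4*y^3/3 + sqrt(2)*y^2/2 - 2*y


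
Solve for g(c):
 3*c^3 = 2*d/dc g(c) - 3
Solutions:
 g(c) = C1 + 3*c^4/8 + 3*c/2


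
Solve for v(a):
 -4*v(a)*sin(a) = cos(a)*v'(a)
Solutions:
 v(a) = C1*cos(a)^4


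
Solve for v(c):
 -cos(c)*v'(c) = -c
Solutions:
 v(c) = C1 + Integral(c/cos(c), c)


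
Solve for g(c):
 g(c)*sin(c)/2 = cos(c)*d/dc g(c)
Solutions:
 g(c) = C1/sqrt(cos(c))


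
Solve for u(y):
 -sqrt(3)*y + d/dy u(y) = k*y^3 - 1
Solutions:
 u(y) = C1 + k*y^4/4 + sqrt(3)*y^2/2 - y


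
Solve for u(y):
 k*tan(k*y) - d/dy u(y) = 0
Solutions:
 u(y) = C1 + k*Piecewise((-log(cos(k*y))/k, Ne(k, 0)), (0, True))


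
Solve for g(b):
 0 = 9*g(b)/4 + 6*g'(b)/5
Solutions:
 g(b) = C1*exp(-15*b/8)


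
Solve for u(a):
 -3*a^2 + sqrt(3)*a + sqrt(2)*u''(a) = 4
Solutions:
 u(a) = C1 + C2*a + sqrt(2)*a^4/8 - sqrt(6)*a^3/12 + sqrt(2)*a^2


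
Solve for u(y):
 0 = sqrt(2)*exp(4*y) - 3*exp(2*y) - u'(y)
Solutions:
 u(y) = C1 + sqrt(2)*exp(4*y)/4 - 3*exp(2*y)/2


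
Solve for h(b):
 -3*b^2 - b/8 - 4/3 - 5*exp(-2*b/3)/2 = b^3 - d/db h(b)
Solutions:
 h(b) = C1 + b^4/4 + b^3 + b^2/16 + 4*b/3 - 15*exp(-2*b/3)/4


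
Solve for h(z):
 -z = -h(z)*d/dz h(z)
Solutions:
 h(z) = -sqrt(C1 + z^2)
 h(z) = sqrt(C1 + z^2)


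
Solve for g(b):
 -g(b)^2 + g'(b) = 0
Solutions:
 g(b) = -1/(C1 + b)


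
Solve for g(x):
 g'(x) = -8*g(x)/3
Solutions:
 g(x) = C1*exp(-8*x/3)


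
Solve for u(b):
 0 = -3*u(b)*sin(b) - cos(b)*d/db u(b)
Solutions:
 u(b) = C1*cos(b)^3


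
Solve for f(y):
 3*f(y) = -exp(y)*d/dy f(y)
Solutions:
 f(y) = C1*exp(3*exp(-y))


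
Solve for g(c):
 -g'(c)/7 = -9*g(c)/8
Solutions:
 g(c) = C1*exp(63*c/8)


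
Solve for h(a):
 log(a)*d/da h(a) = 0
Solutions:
 h(a) = C1


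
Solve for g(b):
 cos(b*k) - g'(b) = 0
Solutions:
 g(b) = C1 + sin(b*k)/k


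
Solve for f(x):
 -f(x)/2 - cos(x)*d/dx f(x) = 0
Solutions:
 f(x) = C1*(sin(x) - 1)^(1/4)/(sin(x) + 1)^(1/4)


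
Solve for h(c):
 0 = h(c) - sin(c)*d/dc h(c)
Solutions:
 h(c) = C1*sqrt(cos(c) - 1)/sqrt(cos(c) + 1)


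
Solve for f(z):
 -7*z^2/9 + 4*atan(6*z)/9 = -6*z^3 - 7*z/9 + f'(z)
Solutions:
 f(z) = C1 + 3*z^4/2 - 7*z^3/27 + 7*z^2/18 + 4*z*atan(6*z)/9 - log(36*z^2 + 1)/27


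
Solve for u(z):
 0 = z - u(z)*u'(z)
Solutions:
 u(z) = -sqrt(C1 + z^2)
 u(z) = sqrt(C1 + z^2)


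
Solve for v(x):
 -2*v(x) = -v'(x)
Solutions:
 v(x) = C1*exp(2*x)


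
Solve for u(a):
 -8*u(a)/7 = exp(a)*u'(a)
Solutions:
 u(a) = C1*exp(8*exp(-a)/7)


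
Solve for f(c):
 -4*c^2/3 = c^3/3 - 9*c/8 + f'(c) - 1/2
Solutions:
 f(c) = C1 - c^4/12 - 4*c^3/9 + 9*c^2/16 + c/2


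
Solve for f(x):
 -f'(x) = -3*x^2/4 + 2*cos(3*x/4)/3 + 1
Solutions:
 f(x) = C1 + x^3/4 - x - 8*sin(3*x/4)/9


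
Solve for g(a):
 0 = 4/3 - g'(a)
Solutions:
 g(a) = C1 + 4*a/3


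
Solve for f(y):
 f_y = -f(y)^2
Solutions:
 f(y) = 1/(C1 + y)


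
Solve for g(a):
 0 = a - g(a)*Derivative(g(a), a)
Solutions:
 g(a) = -sqrt(C1 + a^2)
 g(a) = sqrt(C1 + a^2)


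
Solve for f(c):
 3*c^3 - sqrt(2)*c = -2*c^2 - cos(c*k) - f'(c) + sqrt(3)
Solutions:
 f(c) = C1 - 3*c^4/4 - 2*c^3/3 + sqrt(2)*c^2/2 + sqrt(3)*c - sin(c*k)/k


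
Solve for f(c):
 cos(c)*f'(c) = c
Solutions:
 f(c) = C1 + Integral(c/cos(c), c)


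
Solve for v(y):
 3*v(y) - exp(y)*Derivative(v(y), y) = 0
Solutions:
 v(y) = C1*exp(-3*exp(-y))


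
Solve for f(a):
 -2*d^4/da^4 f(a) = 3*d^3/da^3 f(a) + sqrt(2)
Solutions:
 f(a) = C1 + C2*a + C3*a^2 + C4*exp(-3*a/2) - sqrt(2)*a^3/18


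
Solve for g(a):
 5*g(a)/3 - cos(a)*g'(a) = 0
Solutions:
 g(a) = C1*(sin(a) + 1)^(5/6)/(sin(a) - 1)^(5/6)


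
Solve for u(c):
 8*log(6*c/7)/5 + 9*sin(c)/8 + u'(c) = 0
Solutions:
 u(c) = C1 - 8*c*log(c)/5 - 8*c*log(6)/5 + 8*c/5 + 8*c*log(7)/5 + 9*cos(c)/8


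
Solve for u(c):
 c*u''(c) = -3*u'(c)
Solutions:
 u(c) = C1 + C2/c^2


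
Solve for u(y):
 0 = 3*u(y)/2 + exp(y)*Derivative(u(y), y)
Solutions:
 u(y) = C1*exp(3*exp(-y)/2)


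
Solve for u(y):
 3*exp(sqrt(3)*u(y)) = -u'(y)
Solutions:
 u(y) = sqrt(3)*(2*log(1/(C1 + 3*y)) - log(3))/6


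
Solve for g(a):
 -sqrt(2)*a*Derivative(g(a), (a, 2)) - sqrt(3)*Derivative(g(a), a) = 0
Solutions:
 g(a) = C1 + C2*a^(1 - sqrt(6)/2)


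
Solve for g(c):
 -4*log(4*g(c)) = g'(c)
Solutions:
 Integral(1/(log(_y) + 2*log(2)), (_y, g(c)))/4 = C1 - c


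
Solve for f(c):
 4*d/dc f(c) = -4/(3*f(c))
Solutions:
 f(c) = -sqrt(C1 - 6*c)/3
 f(c) = sqrt(C1 - 6*c)/3


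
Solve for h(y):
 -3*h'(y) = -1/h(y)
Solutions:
 h(y) = -sqrt(C1 + 6*y)/3
 h(y) = sqrt(C1 + 6*y)/3


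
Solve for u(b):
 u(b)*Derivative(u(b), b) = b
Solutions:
 u(b) = -sqrt(C1 + b^2)
 u(b) = sqrt(C1 + b^2)


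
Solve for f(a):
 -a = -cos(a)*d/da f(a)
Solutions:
 f(a) = C1 + Integral(a/cos(a), a)


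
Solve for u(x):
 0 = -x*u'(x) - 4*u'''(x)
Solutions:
 u(x) = C1 + Integral(C2*airyai(-2^(1/3)*x/2) + C3*airybi(-2^(1/3)*x/2), x)


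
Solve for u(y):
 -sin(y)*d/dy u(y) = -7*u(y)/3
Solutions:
 u(y) = C1*(cos(y) - 1)^(7/6)/(cos(y) + 1)^(7/6)


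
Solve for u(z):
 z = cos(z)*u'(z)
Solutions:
 u(z) = C1 + Integral(z/cos(z), z)


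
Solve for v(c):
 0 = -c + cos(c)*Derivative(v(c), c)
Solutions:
 v(c) = C1 + Integral(c/cos(c), c)


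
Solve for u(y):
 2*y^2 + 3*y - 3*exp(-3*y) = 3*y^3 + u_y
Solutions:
 u(y) = C1 - 3*y^4/4 + 2*y^3/3 + 3*y^2/2 + exp(-3*y)


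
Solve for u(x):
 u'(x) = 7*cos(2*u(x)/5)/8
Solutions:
 -7*x/8 - 5*log(sin(2*u(x)/5) - 1)/4 + 5*log(sin(2*u(x)/5) + 1)/4 = C1


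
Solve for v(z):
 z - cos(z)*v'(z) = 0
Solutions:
 v(z) = C1 + Integral(z/cos(z), z)


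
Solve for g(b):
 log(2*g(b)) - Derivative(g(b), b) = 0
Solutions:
 -Integral(1/(log(_y) + log(2)), (_y, g(b))) = C1 - b


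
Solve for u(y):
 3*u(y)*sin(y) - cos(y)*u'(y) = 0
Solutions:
 u(y) = C1/cos(y)^3


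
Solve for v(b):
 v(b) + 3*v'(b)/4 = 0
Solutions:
 v(b) = C1*exp(-4*b/3)


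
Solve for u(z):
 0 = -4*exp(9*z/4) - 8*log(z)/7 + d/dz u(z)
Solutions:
 u(z) = C1 + 8*z*log(z)/7 - 8*z/7 + 16*exp(9*z/4)/9


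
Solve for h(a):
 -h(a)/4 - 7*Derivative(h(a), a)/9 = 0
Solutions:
 h(a) = C1*exp(-9*a/28)


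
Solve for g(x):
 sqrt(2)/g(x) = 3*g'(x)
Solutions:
 g(x) = -sqrt(C1 + 6*sqrt(2)*x)/3
 g(x) = sqrt(C1 + 6*sqrt(2)*x)/3


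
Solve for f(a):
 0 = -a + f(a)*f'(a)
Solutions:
 f(a) = -sqrt(C1 + a^2)
 f(a) = sqrt(C1 + a^2)


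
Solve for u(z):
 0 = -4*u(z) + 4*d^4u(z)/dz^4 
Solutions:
 u(z) = C1*exp(-z) + C2*exp(z) + C3*sin(z) + C4*cos(z)


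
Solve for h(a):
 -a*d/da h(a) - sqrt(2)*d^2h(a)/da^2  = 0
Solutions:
 h(a) = C1 + C2*erf(2^(1/4)*a/2)


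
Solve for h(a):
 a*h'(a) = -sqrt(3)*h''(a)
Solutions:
 h(a) = C1 + C2*erf(sqrt(2)*3^(3/4)*a/6)


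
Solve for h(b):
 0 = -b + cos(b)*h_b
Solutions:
 h(b) = C1 + Integral(b/cos(b), b)


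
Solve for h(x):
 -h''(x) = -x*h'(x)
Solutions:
 h(x) = C1 + C2*erfi(sqrt(2)*x/2)


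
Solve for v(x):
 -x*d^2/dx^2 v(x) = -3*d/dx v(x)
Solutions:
 v(x) = C1 + C2*x^4


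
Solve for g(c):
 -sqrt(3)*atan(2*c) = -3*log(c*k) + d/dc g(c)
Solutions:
 g(c) = C1 + 3*c*log(c*k) - 3*c - sqrt(3)*(c*atan(2*c) - log(4*c^2 + 1)/4)


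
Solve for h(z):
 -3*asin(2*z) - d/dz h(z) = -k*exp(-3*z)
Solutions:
 h(z) = C1 - k*exp(-3*z)/3 - 3*z*asin(2*z) - 3*sqrt(1 - 4*z^2)/2


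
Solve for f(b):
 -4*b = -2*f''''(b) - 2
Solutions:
 f(b) = C1 + C2*b + C3*b^2 + C4*b^3 + b^5/60 - b^4/24


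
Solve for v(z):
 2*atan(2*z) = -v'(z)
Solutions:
 v(z) = C1 - 2*z*atan(2*z) + log(4*z^2 + 1)/2


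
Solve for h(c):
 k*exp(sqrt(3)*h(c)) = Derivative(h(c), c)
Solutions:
 h(c) = sqrt(3)*(2*log(-1/(C1 + c*k)) - log(3))/6


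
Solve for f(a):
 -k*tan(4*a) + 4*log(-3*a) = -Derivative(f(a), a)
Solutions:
 f(a) = C1 - 4*a*log(-a) - 4*a*log(3) + 4*a - k*log(cos(4*a))/4


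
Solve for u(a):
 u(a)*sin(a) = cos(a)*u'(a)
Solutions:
 u(a) = C1/cos(a)


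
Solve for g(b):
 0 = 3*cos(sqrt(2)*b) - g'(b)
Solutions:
 g(b) = C1 + 3*sqrt(2)*sin(sqrt(2)*b)/2


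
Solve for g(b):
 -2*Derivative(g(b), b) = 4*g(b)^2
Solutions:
 g(b) = 1/(C1 + 2*b)


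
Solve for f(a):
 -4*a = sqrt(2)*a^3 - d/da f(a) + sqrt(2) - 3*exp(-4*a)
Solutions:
 f(a) = C1 + sqrt(2)*a^4/4 + 2*a^2 + sqrt(2)*a + 3*exp(-4*a)/4


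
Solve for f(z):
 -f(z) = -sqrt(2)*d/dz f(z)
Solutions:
 f(z) = C1*exp(sqrt(2)*z/2)


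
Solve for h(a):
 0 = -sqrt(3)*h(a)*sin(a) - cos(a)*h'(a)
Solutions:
 h(a) = C1*cos(a)^(sqrt(3))


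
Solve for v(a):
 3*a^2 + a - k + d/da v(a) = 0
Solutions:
 v(a) = C1 - a^3 - a^2/2 + a*k


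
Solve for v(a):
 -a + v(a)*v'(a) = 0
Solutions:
 v(a) = -sqrt(C1 + a^2)
 v(a) = sqrt(C1 + a^2)


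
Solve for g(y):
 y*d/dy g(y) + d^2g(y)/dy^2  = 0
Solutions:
 g(y) = C1 + C2*erf(sqrt(2)*y/2)


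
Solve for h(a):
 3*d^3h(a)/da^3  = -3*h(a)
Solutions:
 h(a) = C3*exp(-a) + (C1*sin(sqrt(3)*a/2) + C2*cos(sqrt(3)*a/2))*exp(a/2)


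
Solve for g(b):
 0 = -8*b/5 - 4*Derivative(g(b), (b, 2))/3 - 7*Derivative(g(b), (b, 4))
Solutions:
 g(b) = C1 + C2*b + C3*sin(2*sqrt(21)*b/21) + C4*cos(2*sqrt(21)*b/21) - b^3/5


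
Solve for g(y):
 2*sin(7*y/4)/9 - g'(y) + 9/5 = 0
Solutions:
 g(y) = C1 + 9*y/5 - 8*cos(7*y/4)/63


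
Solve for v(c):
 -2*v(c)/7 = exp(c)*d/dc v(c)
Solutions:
 v(c) = C1*exp(2*exp(-c)/7)


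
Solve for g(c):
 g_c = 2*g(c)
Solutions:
 g(c) = C1*exp(2*c)


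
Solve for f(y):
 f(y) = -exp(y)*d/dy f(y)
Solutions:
 f(y) = C1*exp(exp(-y))


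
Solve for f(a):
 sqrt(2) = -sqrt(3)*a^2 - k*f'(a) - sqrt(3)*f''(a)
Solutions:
 f(a) = C1 + C2*exp(-sqrt(3)*a*k/3) - sqrt(3)*a^3/(3*k) + 3*a^2/k^2 - sqrt(2)*a/k - 6*sqrt(3)*a/k^3


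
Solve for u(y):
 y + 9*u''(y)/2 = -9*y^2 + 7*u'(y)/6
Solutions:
 u(y) = C1 + C2*exp(7*y/27) + 18*y^3/7 + 1479*y^2/49 + 79866*y/343


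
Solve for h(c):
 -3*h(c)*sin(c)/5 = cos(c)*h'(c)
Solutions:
 h(c) = C1*cos(c)^(3/5)


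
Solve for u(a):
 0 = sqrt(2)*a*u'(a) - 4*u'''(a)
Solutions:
 u(a) = C1 + Integral(C2*airyai(sqrt(2)*a/2) + C3*airybi(sqrt(2)*a/2), a)


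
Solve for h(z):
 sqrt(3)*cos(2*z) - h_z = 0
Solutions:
 h(z) = C1 + sqrt(3)*sin(2*z)/2


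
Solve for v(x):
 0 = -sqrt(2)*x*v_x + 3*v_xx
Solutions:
 v(x) = C1 + C2*erfi(2^(3/4)*sqrt(3)*x/6)


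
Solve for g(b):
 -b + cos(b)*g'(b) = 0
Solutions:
 g(b) = C1 + Integral(b/cos(b), b)


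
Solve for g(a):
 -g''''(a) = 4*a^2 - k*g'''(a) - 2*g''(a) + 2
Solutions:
 g(a) = C1 + C2*a + C3*exp(a*(k - sqrt(k^2 + 8))/2) + C4*exp(a*(k + sqrt(k^2 + 8))/2) + a^4/6 - a^3*k/3 + a^2*(k^2 + 3)/2


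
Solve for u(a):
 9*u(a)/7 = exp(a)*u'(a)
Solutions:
 u(a) = C1*exp(-9*exp(-a)/7)


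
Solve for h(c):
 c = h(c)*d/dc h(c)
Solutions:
 h(c) = -sqrt(C1 + c^2)
 h(c) = sqrt(C1 + c^2)


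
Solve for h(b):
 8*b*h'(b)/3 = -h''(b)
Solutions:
 h(b) = C1 + C2*erf(2*sqrt(3)*b/3)


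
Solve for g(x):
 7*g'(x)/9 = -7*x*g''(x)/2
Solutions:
 g(x) = C1 + C2*x^(7/9)


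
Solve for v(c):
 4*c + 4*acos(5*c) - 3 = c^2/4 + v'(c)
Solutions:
 v(c) = C1 - c^3/12 + 2*c^2 + 4*c*acos(5*c) - 3*c - 4*sqrt(1 - 25*c^2)/5


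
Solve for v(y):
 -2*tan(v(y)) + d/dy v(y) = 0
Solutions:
 v(y) = pi - asin(C1*exp(2*y))
 v(y) = asin(C1*exp(2*y))


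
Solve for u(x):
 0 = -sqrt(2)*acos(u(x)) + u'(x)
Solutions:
 Integral(1/acos(_y), (_y, u(x))) = C1 + sqrt(2)*x


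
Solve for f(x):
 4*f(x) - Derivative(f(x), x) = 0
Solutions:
 f(x) = C1*exp(4*x)


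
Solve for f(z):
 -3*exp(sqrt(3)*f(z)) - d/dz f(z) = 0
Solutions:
 f(z) = sqrt(3)*(2*log(1/(C1 + 3*z)) - log(3))/6


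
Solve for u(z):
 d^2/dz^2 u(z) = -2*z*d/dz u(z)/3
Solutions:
 u(z) = C1 + C2*erf(sqrt(3)*z/3)


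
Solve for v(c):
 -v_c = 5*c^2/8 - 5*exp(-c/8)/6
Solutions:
 v(c) = C1 - 5*c^3/24 - 20*exp(-c/8)/3


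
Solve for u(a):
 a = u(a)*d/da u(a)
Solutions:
 u(a) = -sqrt(C1 + a^2)
 u(a) = sqrt(C1 + a^2)


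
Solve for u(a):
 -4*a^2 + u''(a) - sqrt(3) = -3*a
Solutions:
 u(a) = C1 + C2*a + a^4/3 - a^3/2 + sqrt(3)*a^2/2


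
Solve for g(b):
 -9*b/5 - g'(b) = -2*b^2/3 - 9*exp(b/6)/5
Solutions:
 g(b) = C1 + 2*b^3/9 - 9*b^2/10 + 54*exp(b/6)/5
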